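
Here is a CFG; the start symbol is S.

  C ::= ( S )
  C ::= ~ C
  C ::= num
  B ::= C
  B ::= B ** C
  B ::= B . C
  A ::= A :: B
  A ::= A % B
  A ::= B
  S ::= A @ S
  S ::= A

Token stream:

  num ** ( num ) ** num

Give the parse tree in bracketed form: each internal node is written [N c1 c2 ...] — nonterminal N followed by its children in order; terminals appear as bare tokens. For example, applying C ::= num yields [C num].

[S [A [B [B [B [C num]] ** [C ( [S [A [B [C num]]]] )]] ** [C num]]]]

S
A
B
B ** C
B ** C ** C
C ** C ** C
num ** C ** C
num ** ( S ) ** C
num ** ( A ) ** C
num ** ( B ) ** C
num ** ( C ) ** C
num ** ( num ) ** C
num ** ( num ) ** num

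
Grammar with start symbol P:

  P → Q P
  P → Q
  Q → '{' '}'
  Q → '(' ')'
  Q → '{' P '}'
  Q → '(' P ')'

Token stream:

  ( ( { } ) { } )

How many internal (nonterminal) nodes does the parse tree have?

[P [Q ( [P [Q ( [P [Q { }]] )] [P [Q { }]]] )]]

8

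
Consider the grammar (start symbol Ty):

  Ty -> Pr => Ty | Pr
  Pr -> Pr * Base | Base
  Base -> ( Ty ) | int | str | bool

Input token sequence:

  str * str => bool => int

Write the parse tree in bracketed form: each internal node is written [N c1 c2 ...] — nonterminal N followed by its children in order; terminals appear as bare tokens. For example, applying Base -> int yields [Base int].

[Ty [Pr [Pr [Base str]] * [Base str]] => [Ty [Pr [Base bool]] => [Ty [Pr [Base int]]]]]

Ty
Pr => Ty
Pr * Base => Ty
Base * Base => Ty
str * Base => Ty
str * str => Ty
str * str => Pr => Ty
str * str => Base => Ty
str * str => bool => Ty
str * str => bool => Pr
str * str => bool => Base
str * str => bool => int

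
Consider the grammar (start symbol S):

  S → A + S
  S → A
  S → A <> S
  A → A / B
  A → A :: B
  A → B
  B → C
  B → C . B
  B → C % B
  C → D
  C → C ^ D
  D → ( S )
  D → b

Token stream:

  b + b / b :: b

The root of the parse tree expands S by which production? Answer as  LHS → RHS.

[S [A [B [C [D b]]]] + [S [A [A [A [B [C [D b]]]] / [B [C [D b]]]] :: [B [C [D b]]]]]]

S → A + S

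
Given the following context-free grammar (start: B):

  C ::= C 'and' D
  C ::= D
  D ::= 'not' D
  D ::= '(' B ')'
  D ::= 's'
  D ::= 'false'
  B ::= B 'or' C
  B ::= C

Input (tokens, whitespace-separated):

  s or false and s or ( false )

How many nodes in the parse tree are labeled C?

5

[B [B [B [C [D s]]] or [C [C [D false]] and [D s]]] or [C [D ( [B [C [D false]]] )]]]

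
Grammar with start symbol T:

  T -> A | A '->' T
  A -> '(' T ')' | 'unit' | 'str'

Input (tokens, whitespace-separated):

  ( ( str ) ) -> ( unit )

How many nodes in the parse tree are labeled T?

[T [A ( [T [A ( [T [A str]] )]] )] -> [T [A ( [T [A unit]] )]]]

5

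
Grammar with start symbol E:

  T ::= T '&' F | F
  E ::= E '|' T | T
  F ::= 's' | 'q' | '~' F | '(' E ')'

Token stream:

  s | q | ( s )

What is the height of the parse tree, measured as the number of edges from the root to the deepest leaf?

6

[E [E [E [T [F s]]] | [T [F q]]] | [T [F ( [E [T [F s]]] )]]]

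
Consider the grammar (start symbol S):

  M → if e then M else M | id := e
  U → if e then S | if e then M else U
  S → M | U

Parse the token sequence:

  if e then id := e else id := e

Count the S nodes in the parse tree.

[S [M if e then [M id := e] else [M id := e]]]

1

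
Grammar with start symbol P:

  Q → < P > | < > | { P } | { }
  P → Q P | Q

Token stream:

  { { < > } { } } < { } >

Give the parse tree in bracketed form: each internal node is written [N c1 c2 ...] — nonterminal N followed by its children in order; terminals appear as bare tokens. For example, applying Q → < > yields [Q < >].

P
Q P
{ P } P
{ Q P } P
{ { P } P } P
{ { Q } P } P
{ { < > } P } P
{ { < > } Q } P
{ { < > } { } } P
{ { < > } { } } Q
{ { < > } { } } < P >
{ { < > } { } } < Q >
{ { < > } { } } < { } >

[P [Q { [P [Q { [P [Q < >]] }] [P [Q { }]]] }] [P [Q < [P [Q { }]] >]]]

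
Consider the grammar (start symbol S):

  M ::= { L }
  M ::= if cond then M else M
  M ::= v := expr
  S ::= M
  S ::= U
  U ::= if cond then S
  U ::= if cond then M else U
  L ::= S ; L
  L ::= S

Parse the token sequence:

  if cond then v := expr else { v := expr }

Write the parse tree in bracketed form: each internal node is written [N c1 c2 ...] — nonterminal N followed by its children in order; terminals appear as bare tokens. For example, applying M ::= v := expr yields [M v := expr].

[S [M if cond then [M v := expr] else [M { [L [S [M v := expr]]] }]]]

S
M
if cond then M else M
if cond then v := expr else M
if cond then v := expr else { L }
if cond then v := expr else { S }
if cond then v := expr else { M }
if cond then v := expr else { v := expr }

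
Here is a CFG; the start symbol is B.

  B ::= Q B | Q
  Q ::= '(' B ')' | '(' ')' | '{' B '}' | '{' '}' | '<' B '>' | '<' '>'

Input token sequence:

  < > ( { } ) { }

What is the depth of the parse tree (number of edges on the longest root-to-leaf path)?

[B [Q < >] [B [Q ( [B [Q { }]] )] [B [Q { }]]]]

5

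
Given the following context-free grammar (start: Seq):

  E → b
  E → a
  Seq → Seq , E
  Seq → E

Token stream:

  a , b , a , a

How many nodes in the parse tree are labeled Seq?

4

[Seq [Seq [Seq [Seq [E a]] , [E b]] , [E a]] , [E a]]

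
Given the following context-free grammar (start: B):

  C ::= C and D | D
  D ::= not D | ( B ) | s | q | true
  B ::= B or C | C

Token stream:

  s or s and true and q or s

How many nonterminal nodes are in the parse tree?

[B [B [B [C [D s]]] or [C [C [C [D s]] and [D true]] and [D q]]] or [C [D s]]]

13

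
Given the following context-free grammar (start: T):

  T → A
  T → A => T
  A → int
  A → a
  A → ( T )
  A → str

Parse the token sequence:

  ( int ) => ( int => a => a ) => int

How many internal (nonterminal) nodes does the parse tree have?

14

[T [A ( [T [A int]] )] => [T [A ( [T [A int] => [T [A a] => [T [A a]]]] )] => [T [A int]]]]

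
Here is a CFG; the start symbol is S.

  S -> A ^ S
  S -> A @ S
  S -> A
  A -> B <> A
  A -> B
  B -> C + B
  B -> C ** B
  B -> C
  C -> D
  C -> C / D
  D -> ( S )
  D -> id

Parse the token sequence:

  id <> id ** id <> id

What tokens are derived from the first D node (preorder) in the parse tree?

id

[S [A [B [C [D id]]] <> [A [B [C [D id]] ** [B [C [D id]]]] <> [A [B [C [D id]]]]]]]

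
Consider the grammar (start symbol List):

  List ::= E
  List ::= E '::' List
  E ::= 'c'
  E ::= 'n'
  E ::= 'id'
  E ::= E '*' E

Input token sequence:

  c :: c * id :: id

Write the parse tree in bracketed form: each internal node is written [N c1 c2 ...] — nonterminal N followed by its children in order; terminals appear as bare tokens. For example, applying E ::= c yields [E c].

[List [E c] :: [List [E [E c] * [E id]] :: [List [E id]]]]

List
E :: List
c :: List
c :: E :: List
c :: E * E :: List
c :: c * E :: List
c :: c * id :: List
c :: c * id :: E
c :: c * id :: id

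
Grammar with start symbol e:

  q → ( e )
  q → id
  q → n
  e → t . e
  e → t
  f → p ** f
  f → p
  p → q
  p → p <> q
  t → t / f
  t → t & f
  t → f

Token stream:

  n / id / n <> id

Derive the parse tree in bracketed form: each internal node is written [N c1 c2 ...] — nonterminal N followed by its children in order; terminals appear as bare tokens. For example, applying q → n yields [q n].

[e [t [t [t [f [p [q n]]]] / [f [p [q id]]]] / [f [p [p [q n]] <> [q id]]]]]

e
t
t / f
t / f / f
f / f / f
p / f / f
q / f / f
n / f / f
n / p / f
n / q / f
n / id / f
n / id / p
n / id / p <> q
n / id / q <> q
n / id / n <> q
n / id / n <> id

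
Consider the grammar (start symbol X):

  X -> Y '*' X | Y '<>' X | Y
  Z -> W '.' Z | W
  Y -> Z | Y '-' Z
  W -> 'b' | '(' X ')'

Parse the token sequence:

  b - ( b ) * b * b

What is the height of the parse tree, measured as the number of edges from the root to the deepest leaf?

[X [Y [Y [Z [W b]]] - [Z [W ( [X [Y [Z [W b]]]] )]]] * [X [Y [Z [W b]]] * [X [Y [Z [W b]]]]]]

8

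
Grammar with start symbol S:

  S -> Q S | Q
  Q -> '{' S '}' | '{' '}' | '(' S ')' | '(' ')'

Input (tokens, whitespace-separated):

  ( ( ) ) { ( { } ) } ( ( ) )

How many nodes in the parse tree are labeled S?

7

[S [Q ( [S [Q ( )]] )] [S [Q { [S [Q ( [S [Q { }]] )]] }] [S [Q ( [S [Q ( )]] )]]]]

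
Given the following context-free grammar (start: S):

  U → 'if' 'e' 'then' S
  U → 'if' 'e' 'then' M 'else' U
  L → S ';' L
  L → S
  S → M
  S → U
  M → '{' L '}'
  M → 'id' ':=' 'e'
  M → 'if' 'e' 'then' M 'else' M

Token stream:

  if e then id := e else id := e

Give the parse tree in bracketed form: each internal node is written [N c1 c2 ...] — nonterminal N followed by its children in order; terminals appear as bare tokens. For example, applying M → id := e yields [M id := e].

[S [M if e then [M id := e] else [M id := e]]]

S
M
if e then M else M
if e then id := e else M
if e then id := e else id := e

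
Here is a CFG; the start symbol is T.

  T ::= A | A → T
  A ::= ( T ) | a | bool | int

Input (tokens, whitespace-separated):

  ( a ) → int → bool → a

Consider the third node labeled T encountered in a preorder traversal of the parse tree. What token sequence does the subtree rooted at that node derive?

[T [A ( [T [A a]] )] → [T [A int] → [T [A bool] → [T [A a]]]]]

int → bool → a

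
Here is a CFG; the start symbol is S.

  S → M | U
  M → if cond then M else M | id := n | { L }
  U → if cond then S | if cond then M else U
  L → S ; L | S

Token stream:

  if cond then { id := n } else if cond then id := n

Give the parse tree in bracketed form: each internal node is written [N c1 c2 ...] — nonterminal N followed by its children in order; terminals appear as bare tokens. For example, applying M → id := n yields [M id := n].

S
U
if cond then M else U
if cond then { L } else U
if cond then { S } else U
if cond then { M } else U
if cond then { id := n } else U
if cond then { id := n } else if cond then S
if cond then { id := n } else if cond then M
if cond then { id := n } else if cond then id := n

[S [U if cond then [M { [L [S [M id := n]]] }] else [U if cond then [S [M id := n]]]]]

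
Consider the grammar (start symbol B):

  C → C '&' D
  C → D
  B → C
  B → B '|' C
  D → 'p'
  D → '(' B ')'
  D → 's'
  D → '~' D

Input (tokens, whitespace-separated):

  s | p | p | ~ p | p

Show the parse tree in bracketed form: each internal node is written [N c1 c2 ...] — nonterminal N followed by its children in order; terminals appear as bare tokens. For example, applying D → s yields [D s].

[B [B [B [B [B [C [D s]]] | [C [D p]]] | [C [D p]]] | [C [D ~ [D p]]]] | [C [D p]]]

B
B | C
B | C | C
B | C | C | C
B | C | C | C | C
C | C | C | C | C
D | C | C | C | C
s | C | C | C | C
s | D | C | C | C
s | p | C | C | C
s | p | D | C | C
s | p | p | C | C
s | p | p | D | C
s | p | p | ~ D | C
s | p | p | ~ p | C
s | p | p | ~ p | D
s | p | p | ~ p | p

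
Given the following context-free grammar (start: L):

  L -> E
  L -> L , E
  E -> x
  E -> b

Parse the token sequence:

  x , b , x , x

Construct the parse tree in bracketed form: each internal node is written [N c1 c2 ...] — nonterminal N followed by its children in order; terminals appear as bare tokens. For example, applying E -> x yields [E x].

[L [L [L [L [E x]] , [E b]] , [E x]] , [E x]]

L
L , E
L , E , E
L , E , E , E
E , E , E , E
x , E , E , E
x , b , E , E
x , b , x , E
x , b , x , x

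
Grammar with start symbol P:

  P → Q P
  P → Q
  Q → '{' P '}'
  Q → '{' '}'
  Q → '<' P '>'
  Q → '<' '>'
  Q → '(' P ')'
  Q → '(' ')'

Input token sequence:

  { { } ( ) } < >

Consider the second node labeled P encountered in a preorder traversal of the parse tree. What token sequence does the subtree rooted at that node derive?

{ } ( )

[P [Q { [P [Q { }] [P [Q ( )]]] }] [P [Q < >]]]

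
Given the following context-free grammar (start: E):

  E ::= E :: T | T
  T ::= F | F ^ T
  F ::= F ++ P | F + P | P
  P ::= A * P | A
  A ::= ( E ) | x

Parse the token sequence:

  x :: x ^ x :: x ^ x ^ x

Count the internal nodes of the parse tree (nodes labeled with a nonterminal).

[E [E [E [T [F [P [A x]]]]] :: [T [F [P [A x]]] ^ [T [F [P [A x]]]]]] :: [T [F [P [A x]]] ^ [T [F [P [A x]]] ^ [T [F [P [A x]]]]]]]

27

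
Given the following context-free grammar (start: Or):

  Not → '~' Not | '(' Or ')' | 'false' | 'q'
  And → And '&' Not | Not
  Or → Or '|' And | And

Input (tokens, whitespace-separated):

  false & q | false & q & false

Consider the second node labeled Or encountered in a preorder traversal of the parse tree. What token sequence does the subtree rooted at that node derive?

[Or [Or [And [And [Not false]] & [Not q]]] | [And [And [And [Not false]] & [Not q]] & [Not false]]]

false & q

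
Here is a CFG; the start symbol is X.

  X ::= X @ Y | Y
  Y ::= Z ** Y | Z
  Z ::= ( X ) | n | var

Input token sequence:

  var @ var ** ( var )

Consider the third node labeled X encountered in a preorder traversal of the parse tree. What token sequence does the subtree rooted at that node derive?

var

[X [X [Y [Z var]]] @ [Y [Z var] ** [Y [Z ( [X [Y [Z var]]] )]]]]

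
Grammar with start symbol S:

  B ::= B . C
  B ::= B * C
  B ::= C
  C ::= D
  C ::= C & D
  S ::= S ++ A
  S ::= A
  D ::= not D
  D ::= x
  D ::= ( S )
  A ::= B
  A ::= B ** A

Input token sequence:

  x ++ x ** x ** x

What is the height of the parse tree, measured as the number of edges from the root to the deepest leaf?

[S [S [A [B [C [D x]]]]] ++ [A [B [C [D x]]] ** [A [B [C [D x]]] ** [A [B [C [D x]]]]]]]

7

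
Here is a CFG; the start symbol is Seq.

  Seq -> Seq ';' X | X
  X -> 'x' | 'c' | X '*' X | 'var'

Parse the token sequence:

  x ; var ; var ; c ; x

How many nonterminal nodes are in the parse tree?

[Seq [Seq [Seq [Seq [Seq [X x]] ; [X var]] ; [X var]] ; [X c]] ; [X x]]

10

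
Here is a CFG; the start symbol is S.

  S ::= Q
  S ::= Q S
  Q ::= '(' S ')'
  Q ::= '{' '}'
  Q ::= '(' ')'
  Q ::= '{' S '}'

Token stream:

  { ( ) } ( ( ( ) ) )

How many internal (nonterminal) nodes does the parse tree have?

10

[S [Q { [S [Q ( )]] }] [S [Q ( [S [Q ( [S [Q ( )]] )]] )]]]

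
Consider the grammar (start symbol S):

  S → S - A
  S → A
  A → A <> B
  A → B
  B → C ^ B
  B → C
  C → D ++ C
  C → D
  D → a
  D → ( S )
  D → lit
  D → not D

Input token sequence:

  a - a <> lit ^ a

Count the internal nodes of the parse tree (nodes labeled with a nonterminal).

[S [S [A [B [C [D a]]]]] - [A [A [B [C [D a]]]] <> [B [C [D lit]] ^ [B [C [D a]]]]]]

17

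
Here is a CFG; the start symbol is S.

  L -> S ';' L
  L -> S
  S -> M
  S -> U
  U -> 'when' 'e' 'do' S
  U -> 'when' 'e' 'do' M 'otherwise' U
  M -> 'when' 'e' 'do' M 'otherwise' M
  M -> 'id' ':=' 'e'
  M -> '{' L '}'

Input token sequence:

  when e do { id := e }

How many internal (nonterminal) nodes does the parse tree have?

[S [U when e do [S [M { [L [S [M id := e]]] }]]]]

7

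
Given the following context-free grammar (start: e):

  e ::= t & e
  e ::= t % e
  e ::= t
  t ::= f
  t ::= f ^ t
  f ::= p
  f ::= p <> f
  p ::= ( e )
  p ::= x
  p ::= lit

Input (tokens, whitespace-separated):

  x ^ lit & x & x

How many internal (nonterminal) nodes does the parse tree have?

[e [t [f [p x]] ^ [t [f [p lit]]]] & [e [t [f [p x]]] & [e [t [f [p x]]]]]]

15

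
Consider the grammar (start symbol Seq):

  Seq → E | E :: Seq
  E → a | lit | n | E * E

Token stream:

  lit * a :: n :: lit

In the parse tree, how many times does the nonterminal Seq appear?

[Seq [E [E lit] * [E a]] :: [Seq [E n] :: [Seq [E lit]]]]

3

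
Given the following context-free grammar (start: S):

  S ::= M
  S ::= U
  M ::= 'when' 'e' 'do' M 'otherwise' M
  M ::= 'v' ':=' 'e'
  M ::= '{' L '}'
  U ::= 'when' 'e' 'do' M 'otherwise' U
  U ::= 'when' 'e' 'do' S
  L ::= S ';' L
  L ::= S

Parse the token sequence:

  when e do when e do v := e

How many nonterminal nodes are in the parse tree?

6

[S [U when e do [S [U when e do [S [M v := e]]]]]]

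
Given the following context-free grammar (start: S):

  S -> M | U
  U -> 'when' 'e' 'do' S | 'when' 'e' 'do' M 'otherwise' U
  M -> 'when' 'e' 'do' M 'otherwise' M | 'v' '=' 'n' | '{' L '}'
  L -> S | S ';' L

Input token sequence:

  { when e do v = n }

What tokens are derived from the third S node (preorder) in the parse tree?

[S [M { [L [S [U when e do [S [M v = n]]]]] }]]

v = n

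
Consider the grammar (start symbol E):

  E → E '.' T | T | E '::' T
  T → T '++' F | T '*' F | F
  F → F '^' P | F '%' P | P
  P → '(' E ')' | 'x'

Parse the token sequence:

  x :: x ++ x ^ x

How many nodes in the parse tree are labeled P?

4

[E [E [T [F [P x]]]] :: [T [T [F [P x]]] ++ [F [F [P x]] ^ [P x]]]]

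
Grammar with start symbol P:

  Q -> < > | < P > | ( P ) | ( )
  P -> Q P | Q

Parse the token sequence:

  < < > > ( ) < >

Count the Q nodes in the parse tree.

4

[P [Q < [P [Q < >]] >] [P [Q ( )] [P [Q < >]]]]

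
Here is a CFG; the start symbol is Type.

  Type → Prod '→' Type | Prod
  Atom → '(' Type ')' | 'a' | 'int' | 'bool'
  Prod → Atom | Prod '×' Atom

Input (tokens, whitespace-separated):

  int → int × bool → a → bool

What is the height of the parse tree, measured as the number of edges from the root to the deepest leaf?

[Type [Prod [Atom int]] → [Type [Prod [Prod [Atom int]] × [Atom bool]] → [Type [Prod [Atom a]] → [Type [Prod [Atom bool]]]]]]

6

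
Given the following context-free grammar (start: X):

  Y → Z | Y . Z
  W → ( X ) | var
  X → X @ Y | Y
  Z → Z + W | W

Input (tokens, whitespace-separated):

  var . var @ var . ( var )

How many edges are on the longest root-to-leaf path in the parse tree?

8

[X [X [Y [Y [Z [W var]]] . [Z [W var]]]] @ [Y [Y [Z [W var]]] . [Z [W ( [X [Y [Z [W var]]]] )]]]]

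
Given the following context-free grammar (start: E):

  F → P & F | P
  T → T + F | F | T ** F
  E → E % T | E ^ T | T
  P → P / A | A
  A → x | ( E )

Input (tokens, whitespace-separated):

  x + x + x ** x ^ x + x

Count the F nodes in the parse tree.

6

[E [E [T [T [T [T [F [P [A x]]]] + [F [P [A x]]]] + [F [P [A x]]]] ** [F [P [A x]]]]] ^ [T [T [F [P [A x]]]] + [F [P [A x]]]]]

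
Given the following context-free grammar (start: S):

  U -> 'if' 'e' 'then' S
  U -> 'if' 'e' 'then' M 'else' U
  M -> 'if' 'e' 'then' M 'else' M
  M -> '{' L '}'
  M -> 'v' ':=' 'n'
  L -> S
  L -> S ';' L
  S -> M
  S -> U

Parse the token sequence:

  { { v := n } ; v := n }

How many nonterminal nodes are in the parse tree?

11

[S [M { [L [S [M { [L [S [M v := n]]] }]] ; [L [S [M v := n]]]] }]]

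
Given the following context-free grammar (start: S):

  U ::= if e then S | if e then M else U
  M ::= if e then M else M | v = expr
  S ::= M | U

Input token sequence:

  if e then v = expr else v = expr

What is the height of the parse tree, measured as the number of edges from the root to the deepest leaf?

[S [M if e then [M v = expr] else [M v = expr]]]

3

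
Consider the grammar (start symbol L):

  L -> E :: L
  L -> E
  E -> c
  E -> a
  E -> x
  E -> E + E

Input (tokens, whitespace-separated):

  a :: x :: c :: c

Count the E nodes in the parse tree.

4

[L [E a] :: [L [E x] :: [L [E c] :: [L [E c]]]]]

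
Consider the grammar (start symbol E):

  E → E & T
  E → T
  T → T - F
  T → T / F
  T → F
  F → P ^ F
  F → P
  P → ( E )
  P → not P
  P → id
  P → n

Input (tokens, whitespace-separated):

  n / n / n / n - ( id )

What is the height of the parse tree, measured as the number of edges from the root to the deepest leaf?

8

[E [T [T [T [T [T [F [P n]]] / [F [P n]]] / [F [P n]]] / [F [P n]]] - [F [P ( [E [T [F [P id]]]] )]]]]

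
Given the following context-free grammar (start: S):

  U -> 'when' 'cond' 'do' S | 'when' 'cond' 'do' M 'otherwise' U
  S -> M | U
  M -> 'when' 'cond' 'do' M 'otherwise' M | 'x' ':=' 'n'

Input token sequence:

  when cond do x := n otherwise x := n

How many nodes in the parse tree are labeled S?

[S [M when cond do [M x := n] otherwise [M x := n]]]

1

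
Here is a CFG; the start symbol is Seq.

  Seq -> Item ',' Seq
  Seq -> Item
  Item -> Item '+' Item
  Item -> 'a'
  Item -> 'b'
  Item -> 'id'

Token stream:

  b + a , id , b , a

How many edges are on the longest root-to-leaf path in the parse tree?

[Seq [Item [Item b] + [Item a]] , [Seq [Item id] , [Seq [Item b] , [Seq [Item a]]]]]

5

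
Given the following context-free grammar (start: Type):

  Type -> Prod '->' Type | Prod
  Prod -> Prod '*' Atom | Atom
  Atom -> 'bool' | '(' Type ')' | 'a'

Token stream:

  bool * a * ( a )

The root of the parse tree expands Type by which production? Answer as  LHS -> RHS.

Type -> Prod

[Type [Prod [Prod [Prod [Atom bool]] * [Atom a]] * [Atom ( [Type [Prod [Atom a]]] )]]]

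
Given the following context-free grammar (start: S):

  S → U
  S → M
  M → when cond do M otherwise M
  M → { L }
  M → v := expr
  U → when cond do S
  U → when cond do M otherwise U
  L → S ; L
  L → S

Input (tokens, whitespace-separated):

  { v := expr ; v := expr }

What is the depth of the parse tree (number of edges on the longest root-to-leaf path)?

[S [M { [L [S [M v := expr]] ; [L [S [M v := expr]]]] }]]

6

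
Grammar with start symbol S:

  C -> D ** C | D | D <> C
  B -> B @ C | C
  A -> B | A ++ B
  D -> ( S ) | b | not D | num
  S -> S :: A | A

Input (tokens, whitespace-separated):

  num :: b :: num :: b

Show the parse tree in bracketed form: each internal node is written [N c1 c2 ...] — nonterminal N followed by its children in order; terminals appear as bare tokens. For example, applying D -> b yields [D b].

S
S :: A
S :: A :: A
S :: A :: A :: A
A :: A :: A :: A
B :: A :: A :: A
C :: A :: A :: A
D :: A :: A :: A
num :: A :: A :: A
num :: B :: A :: A
num :: C :: A :: A
num :: D :: A :: A
num :: b :: A :: A
num :: b :: B :: A
num :: b :: C :: A
num :: b :: D :: A
num :: b :: num :: A
num :: b :: num :: B
num :: b :: num :: C
num :: b :: num :: D
num :: b :: num :: b

[S [S [S [S [A [B [C [D num]]]]] :: [A [B [C [D b]]]]] :: [A [B [C [D num]]]]] :: [A [B [C [D b]]]]]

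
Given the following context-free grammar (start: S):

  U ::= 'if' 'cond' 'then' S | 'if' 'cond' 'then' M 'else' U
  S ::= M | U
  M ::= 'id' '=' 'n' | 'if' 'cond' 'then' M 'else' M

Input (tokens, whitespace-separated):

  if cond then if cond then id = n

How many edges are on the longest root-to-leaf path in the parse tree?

[S [U if cond then [S [U if cond then [S [M id = n]]]]]]

6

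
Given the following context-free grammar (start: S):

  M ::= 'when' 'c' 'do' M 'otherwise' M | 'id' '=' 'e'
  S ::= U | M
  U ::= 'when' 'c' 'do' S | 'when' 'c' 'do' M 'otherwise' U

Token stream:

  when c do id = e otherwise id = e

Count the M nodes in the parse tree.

3

[S [M when c do [M id = e] otherwise [M id = e]]]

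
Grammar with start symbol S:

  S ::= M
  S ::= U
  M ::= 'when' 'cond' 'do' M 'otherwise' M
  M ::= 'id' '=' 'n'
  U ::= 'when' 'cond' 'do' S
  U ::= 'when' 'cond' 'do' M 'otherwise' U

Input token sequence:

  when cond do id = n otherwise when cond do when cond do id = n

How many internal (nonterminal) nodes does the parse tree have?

[S [U when cond do [M id = n] otherwise [U when cond do [S [U when cond do [S [M id = n]]]]]]]

8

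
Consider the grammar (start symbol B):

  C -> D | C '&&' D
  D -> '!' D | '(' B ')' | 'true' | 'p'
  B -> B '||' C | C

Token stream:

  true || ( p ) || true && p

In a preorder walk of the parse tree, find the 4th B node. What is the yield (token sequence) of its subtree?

p

[B [B [B [C [D true]]] || [C [D ( [B [C [D p]]] )]]] || [C [C [D true]] && [D p]]]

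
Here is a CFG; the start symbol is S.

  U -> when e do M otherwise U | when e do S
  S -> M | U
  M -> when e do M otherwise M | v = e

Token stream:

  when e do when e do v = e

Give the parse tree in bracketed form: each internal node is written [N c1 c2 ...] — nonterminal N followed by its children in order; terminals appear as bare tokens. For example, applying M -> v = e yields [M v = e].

[S [U when e do [S [U when e do [S [M v = e]]]]]]

S
U
when e do S
when e do U
when e do when e do S
when e do when e do M
when e do when e do v = e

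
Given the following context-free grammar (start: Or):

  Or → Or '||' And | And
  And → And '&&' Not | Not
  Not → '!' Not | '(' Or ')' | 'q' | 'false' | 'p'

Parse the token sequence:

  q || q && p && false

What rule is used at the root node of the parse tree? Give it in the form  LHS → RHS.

Or → Or '||' And

[Or [Or [And [Not q]]] || [And [And [And [Not q]] && [Not p]] && [Not false]]]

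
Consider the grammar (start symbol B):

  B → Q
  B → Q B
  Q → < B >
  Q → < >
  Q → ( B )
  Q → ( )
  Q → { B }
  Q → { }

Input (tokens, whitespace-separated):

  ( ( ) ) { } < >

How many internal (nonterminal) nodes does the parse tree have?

[B [Q ( [B [Q ( )]] )] [B [Q { }] [B [Q < >]]]]

8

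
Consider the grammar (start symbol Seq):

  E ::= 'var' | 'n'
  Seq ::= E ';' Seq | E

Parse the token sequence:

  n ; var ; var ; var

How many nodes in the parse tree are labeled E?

4

[Seq [E n] ; [Seq [E var] ; [Seq [E var] ; [Seq [E var]]]]]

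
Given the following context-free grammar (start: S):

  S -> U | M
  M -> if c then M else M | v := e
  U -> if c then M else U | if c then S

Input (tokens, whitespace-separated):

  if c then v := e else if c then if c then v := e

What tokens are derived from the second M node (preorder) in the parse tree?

v := e

[S [U if c then [M v := e] else [U if c then [S [U if c then [S [M v := e]]]]]]]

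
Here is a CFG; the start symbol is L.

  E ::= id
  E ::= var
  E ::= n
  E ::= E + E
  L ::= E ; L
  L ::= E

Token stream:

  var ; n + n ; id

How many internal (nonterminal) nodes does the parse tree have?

8

[L [E var] ; [L [E [E n] + [E n]] ; [L [E id]]]]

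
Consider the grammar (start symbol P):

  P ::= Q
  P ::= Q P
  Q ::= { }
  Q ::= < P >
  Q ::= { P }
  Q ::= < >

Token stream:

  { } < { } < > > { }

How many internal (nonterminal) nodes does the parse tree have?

[P [Q { }] [P [Q < [P [Q { }] [P [Q < >]]] >] [P [Q { }]]]]

10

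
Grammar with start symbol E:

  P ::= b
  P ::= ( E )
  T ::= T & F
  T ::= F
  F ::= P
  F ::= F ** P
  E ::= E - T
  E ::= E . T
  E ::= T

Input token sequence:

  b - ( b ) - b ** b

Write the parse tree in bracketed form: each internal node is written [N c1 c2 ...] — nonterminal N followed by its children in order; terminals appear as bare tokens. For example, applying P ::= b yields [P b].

E
E - T
E - T - T
T - T - T
F - T - T
P - T - T
b - T - T
b - F - T
b - P - T
b - ( E ) - T
b - ( T ) - T
b - ( F ) - T
b - ( P ) - T
b - ( b ) - T
b - ( b ) - F
b - ( b ) - F ** P
b - ( b ) - P ** P
b - ( b ) - b ** P
b - ( b ) - b ** b

[E [E [E [T [F [P b]]]] - [T [F [P ( [E [T [F [P b]]]] )]]]] - [T [F [F [P b]] ** [P b]]]]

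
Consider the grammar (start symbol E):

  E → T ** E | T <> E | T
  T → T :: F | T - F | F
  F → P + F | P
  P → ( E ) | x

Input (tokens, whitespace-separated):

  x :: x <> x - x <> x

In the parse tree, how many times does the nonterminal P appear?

[E [T [T [F [P x]]] :: [F [P x]]] <> [E [T [T [F [P x]]] - [F [P x]]] <> [E [T [F [P x]]]]]]

5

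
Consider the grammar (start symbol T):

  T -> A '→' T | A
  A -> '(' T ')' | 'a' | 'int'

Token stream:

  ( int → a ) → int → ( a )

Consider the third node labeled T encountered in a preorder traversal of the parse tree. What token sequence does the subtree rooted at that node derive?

[T [A ( [T [A int] → [T [A a]]] )] → [T [A int] → [T [A ( [T [A a]] )]]]]

a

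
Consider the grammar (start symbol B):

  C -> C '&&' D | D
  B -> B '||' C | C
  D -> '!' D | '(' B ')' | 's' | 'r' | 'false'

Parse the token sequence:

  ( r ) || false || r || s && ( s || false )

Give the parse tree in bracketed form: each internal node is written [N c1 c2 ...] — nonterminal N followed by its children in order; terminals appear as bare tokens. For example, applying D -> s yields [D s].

[B [B [B [B [C [D ( [B [C [D r]]] )]]] || [C [D false]]] || [C [D r]]] || [C [C [D s]] && [D ( [B [B [C [D s]]] || [C [D false]]] )]]]

B
B || C
B || C || C
B || C || C || C
C || C || C || C
D || C || C || C
( B ) || C || C || C
( C ) || C || C || C
( D ) || C || C || C
( r ) || C || C || C
( r ) || D || C || C
( r ) || false || C || C
( r ) || false || D || C
( r ) || false || r || C
( r ) || false || r || C && D
( r ) || false || r || D && D
( r ) || false || r || s && D
( r ) || false || r || s && ( B )
( r ) || false || r || s && ( B || C )
( r ) || false || r || s && ( C || C )
( r ) || false || r || s && ( D || C )
( r ) || false || r || s && ( s || C )
( r ) || false || r || s && ( s || D )
( r ) || false || r || s && ( s || false )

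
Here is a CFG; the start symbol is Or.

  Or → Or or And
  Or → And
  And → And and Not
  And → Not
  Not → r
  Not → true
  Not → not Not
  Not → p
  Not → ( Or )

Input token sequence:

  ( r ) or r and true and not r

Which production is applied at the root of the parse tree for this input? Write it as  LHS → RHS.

Or → Or or And

[Or [Or [And [Not ( [Or [And [Not r]]] )]]] or [And [And [And [Not r]] and [Not true]] and [Not not [Not r]]]]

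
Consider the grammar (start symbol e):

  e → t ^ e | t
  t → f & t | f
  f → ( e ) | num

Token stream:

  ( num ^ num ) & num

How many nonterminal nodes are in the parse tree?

[e [t [f ( [e [t [f num]] ^ [e [t [f num]]]] )] & [t [f num]]]]

11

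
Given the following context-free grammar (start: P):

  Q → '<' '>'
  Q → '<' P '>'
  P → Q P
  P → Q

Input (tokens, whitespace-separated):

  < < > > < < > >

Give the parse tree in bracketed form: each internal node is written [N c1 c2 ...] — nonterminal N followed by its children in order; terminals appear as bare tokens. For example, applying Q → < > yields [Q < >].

[P [Q < [P [Q < >]] >] [P [Q < [P [Q < >]] >]]]

P
Q P
< P > P
< Q > P
< < > > P
< < > > Q
< < > > < P >
< < > > < Q >
< < > > < < > >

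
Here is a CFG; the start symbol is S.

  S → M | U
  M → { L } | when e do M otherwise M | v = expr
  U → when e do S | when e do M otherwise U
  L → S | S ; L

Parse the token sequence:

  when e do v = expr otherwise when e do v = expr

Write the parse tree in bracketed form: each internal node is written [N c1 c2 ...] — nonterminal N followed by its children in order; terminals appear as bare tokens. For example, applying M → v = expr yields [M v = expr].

[S [U when e do [M v = expr] otherwise [U when e do [S [M v = expr]]]]]

S
U
when e do M otherwise U
when e do v = expr otherwise U
when e do v = expr otherwise when e do S
when e do v = expr otherwise when e do M
when e do v = expr otherwise when e do v = expr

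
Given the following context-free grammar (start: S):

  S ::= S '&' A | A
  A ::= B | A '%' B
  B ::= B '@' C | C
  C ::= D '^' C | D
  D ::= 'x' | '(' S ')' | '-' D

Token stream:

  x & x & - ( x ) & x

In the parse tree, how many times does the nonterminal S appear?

[S [S [S [S [A [B [C [D x]]]]] & [A [B [C [D x]]]]] & [A [B [C [D - [D ( [S [A [B [C [D x]]]]] )]]]]]] & [A [B [C [D x]]]]]

5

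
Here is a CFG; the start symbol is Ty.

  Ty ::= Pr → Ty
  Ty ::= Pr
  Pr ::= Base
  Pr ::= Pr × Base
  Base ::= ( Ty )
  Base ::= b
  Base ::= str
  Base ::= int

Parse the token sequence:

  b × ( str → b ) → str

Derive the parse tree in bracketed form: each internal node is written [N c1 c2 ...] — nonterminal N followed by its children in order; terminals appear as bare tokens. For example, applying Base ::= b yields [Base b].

Ty
Pr → Ty
Pr × Base → Ty
Base × Base → Ty
b × Base → Ty
b × ( Ty ) → Ty
b × ( Pr → Ty ) → Ty
b × ( Base → Ty ) → Ty
b × ( str → Ty ) → Ty
b × ( str → Pr ) → Ty
b × ( str → Base ) → Ty
b × ( str → b ) → Ty
b × ( str → b ) → Pr
b × ( str → b ) → Base
b × ( str → b ) → str

[Ty [Pr [Pr [Base b]] × [Base ( [Ty [Pr [Base str]] → [Ty [Pr [Base b]]]] )]] → [Ty [Pr [Base str]]]]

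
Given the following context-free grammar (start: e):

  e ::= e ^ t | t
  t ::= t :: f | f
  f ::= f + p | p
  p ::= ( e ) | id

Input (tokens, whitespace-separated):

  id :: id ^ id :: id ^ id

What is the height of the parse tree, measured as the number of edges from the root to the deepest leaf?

[e [e [e [t [t [f [p id]]] :: [f [p id]]]] ^ [t [t [f [p id]]] :: [f [p id]]]] ^ [t [f [p id]]]]

7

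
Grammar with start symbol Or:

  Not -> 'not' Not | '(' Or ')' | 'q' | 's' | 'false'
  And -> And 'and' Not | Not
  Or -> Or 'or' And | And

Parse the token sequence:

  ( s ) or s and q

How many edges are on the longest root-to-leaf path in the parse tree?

[Or [Or [And [Not ( [Or [And [Not s]]] )]]] or [And [And [Not s]] and [Not q]]]

7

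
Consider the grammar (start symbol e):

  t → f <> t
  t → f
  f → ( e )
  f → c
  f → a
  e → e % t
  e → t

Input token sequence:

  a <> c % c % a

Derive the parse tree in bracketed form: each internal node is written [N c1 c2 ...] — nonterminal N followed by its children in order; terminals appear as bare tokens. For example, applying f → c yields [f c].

e
e % t
e % t % t
t % t % t
f <> t % t % t
a <> t % t % t
a <> f % t % t
a <> c % t % t
a <> c % f % t
a <> c % c % t
a <> c % c % f
a <> c % c % a

[e [e [e [t [f a] <> [t [f c]]]] % [t [f c]]] % [t [f a]]]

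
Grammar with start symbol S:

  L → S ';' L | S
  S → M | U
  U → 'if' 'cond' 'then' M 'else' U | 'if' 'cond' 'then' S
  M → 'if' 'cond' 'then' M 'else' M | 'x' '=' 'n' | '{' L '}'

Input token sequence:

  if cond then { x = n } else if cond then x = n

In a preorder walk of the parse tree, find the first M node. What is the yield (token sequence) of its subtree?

[S [U if cond then [M { [L [S [M x = n]]] }] else [U if cond then [S [M x = n]]]]]

{ x = n }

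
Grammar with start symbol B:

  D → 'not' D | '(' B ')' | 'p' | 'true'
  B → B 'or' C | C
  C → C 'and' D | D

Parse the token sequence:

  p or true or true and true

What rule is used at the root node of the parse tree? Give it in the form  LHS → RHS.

B → B 'or' C

[B [B [B [C [D p]]] or [C [D true]]] or [C [C [D true]] and [D true]]]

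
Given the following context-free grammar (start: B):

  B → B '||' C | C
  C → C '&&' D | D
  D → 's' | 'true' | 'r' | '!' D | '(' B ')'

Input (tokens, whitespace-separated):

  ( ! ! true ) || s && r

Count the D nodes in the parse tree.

[B [B [C [D ( [B [C [D ! [D ! [D true]]]]] )]]] || [C [C [D s]] && [D r]]]

6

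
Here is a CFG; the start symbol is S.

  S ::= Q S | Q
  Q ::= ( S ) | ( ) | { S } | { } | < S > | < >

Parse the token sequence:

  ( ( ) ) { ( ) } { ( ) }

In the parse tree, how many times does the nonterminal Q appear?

[S [Q ( [S [Q ( )]] )] [S [Q { [S [Q ( )]] }] [S [Q { [S [Q ( )]] }]]]]

6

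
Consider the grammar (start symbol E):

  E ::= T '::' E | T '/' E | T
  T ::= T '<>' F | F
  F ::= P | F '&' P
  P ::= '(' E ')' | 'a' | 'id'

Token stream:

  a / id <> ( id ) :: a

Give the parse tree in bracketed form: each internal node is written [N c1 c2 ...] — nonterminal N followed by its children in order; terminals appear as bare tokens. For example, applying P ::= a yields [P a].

E
T / E
F / E
P / E
a / E
a / T :: E
a / T <> F :: E
a / F <> F :: E
a / P <> F :: E
a / id <> F :: E
a / id <> P :: E
a / id <> ( E ) :: E
a / id <> ( T ) :: E
a / id <> ( F ) :: E
a / id <> ( P ) :: E
a / id <> ( id ) :: E
a / id <> ( id ) :: T
a / id <> ( id ) :: F
a / id <> ( id ) :: P
a / id <> ( id ) :: a

[E [T [F [P a]]] / [E [T [T [F [P id]]] <> [F [P ( [E [T [F [P id]]]] )]]] :: [E [T [F [P a]]]]]]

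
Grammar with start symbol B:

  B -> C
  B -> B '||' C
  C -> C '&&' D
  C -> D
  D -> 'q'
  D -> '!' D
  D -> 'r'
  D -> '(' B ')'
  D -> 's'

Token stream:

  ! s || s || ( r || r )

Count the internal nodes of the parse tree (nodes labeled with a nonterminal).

16

[B [B [B [C [D ! [D s]]]] || [C [D s]]] || [C [D ( [B [B [C [D r]]] || [C [D r]]] )]]]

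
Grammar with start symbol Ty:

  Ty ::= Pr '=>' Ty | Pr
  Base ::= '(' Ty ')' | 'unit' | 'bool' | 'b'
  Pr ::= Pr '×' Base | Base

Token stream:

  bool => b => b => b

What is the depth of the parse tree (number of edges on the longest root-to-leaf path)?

6

[Ty [Pr [Base bool]] => [Ty [Pr [Base b]] => [Ty [Pr [Base b]] => [Ty [Pr [Base b]]]]]]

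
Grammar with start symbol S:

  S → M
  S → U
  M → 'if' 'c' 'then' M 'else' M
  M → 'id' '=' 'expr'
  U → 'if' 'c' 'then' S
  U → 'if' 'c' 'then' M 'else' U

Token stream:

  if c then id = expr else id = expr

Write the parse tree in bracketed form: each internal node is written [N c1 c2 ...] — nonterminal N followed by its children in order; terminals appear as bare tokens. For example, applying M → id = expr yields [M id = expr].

S
M
if c then M else M
if c then id = expr else M
if c then id = expr else id = expr

[S [M if c then [M id = expr] else [M id = expr]]]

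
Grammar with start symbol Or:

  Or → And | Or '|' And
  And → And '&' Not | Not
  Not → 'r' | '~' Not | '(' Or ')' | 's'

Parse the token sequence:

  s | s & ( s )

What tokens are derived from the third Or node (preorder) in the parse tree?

s

[Or [Or [And [Not s]]] | [And [And [Not s]] & [Not ( [Or [And [Not s]]] )]]]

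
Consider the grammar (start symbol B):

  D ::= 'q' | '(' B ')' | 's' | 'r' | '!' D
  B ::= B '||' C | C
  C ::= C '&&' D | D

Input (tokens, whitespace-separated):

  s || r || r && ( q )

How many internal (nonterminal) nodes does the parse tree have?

14

[B [B [B [C [D s]]] || [C [D r]]] || [C [C [D r]] && [D ( [B [C [D q]]] )]]]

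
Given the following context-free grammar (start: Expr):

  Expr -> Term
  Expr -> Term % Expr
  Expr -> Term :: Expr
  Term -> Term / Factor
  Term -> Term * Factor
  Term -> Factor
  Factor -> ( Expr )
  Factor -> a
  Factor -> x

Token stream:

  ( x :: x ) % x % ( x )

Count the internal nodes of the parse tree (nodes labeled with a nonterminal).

[Expr [Term [Factor ( [Expr [Term [Factor x]] :: [Expr [Term [Factor x]]]] )]] % [Expr [Term [Factor x]] % [Expr [Term [Factor ( [Expr [Term [Factor x]]] )]]]]]

18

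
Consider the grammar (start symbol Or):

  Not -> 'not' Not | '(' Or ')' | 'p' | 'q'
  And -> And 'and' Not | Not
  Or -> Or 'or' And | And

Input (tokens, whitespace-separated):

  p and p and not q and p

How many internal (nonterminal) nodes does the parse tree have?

[Or [And [And [And [And [Not p]] and [Not p]] and [Not not [Not q]]] and [Not p]]]

10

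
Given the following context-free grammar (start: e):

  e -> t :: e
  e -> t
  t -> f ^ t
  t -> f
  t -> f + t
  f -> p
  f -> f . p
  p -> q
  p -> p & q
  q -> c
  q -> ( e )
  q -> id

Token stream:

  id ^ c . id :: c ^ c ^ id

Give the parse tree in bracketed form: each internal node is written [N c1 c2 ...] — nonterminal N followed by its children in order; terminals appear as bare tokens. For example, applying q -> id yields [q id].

[e [t [f [p [q id]]] ^ [t [f [f [p [q c]]] . [p [q id]]]]] :: [e [t [f [p [q c]]] ^ [t [f [p [q c]]] ^ [t [f [p [q id]]]]]]]]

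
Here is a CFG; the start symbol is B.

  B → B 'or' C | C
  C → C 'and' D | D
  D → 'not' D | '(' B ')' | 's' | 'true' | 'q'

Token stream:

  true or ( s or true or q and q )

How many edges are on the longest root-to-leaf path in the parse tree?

8

[B [B [C [D true]]] or [C [D ( [B [B [B [C [D s]]] or [C [D true]]] or [C [C [D q]] and [D q]]] )]]]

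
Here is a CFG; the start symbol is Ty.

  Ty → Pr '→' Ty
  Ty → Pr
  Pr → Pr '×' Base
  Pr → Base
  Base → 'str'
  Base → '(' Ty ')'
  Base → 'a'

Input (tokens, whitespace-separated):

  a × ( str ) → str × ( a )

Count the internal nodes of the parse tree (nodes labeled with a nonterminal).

16

[Ty [Pr [Pr [Base a]] × [Base ( [Ty [Pr [Base str]]] )]] → [Ty [Pr [Pr [Base str]] × [Base ( [Ty [Pr [Base a]]] )]]]]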